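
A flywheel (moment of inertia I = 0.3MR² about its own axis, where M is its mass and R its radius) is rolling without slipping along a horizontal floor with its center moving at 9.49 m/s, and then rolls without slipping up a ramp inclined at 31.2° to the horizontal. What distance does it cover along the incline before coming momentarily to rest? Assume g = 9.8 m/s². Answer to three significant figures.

Here I = 0.3MR², so the shape factor k = I/(MR²) = 0.3.
The rolling condition ω = v/R makes the rotational term ½I(v/R)² = ½kMv², so KE_total = ½(1+k)Mv² = (13/20)Mv².
Setting this equal to Mgh gives the vertical rise h = (1+k)v₀²/(2g) = 1.3×9.49²/(2×9.8) = 5.973 m.
The distance along the slope is d = h/sinθ = 5.973/sin31.2° ≈ 11.5 m.

d ≈ 11.5 m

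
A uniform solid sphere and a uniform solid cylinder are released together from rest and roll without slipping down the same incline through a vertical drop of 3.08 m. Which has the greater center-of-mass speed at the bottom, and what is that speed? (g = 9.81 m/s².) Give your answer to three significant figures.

For rolling without slipping, Mgh = ½(1+k)Mv² where k = I/(MR²), so v = √(2gh/(1+k)).
Uniform solid sphere: k = 0.4, giving v = √(2×9.81×3.08/1.4) = 6.57 m/s.
Uniform solid cylinder: k = 0.5, giving v = √(2×9.81×3.08/1.5) = 6.347 m/s.
The smaller k wins: the uniform solid sphere, at ≈ 6.57 m/s.

the uniform solid sphere, at v ≈ 6.57 m/s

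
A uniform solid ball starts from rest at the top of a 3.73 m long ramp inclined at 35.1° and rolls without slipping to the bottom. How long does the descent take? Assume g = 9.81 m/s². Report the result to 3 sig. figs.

t ≈ 1.36 s

Here I = (2/5)MR², so the shape factor k = I/(MR²) = 0.4.
Newton's second law down the slope: Mg sinθ − f = Ma. The torque equation fR = Iα (with α = a/R) gives f = kMa.
Hence a = g sinθ/(1+k) = 9.81×sin35.1°/1.4 = 4.029 m/s².
With constant a from rest, t = √(2L/a) = √(2·3.73/4.029) ≈ 1.36 s.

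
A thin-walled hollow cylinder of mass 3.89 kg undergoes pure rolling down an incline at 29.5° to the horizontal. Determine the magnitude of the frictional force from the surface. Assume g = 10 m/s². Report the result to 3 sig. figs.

The moment of inertia is MR², giving k ≡ I/(MR²) = 1.
Newton's second law down the slope: Mg sinθ − f = Ma. The torque equation fR = Iα (with α = a/R) gives f = kMa.
Combining, a = g sinθ/(1+k) and f = kMa = kMg sinθ/(1+k).
f = 1 × 3.89 × 10 × sin29.5° / 2 ≈ 9.58 N.

f ≈ 9.58 N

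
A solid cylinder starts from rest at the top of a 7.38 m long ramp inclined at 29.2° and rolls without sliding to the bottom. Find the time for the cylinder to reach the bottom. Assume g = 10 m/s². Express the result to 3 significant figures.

t ≈ 2.13 s

The moment of inertia is (1/2)MR², giving k ≡ I/(MR²) = 0.5.
Translational: Mg sinθ − f = Ma. Rotational about the CM: fR = Iα = kMRa, so f = kMa.
Hence a = g sinθ/(1+k) = 10×sin29.2°/1.5 = 3.252 m/s².
With constant a from rest, t = √(2L/a) = √(2·7.38/3.252) ≈ 2.13 s.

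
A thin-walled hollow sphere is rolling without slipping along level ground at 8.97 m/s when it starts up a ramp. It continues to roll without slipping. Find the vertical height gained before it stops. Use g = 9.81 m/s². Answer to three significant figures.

h ≈ 6.83 m

With I = (2/3)MR², the ratio k = I/(MR²) is 2/3.
Since it rolls without slipping, ω = v/R and KE = ½Mv² + ½Iω² = ½(1+k)Mv² = (5/6)Mv².
At the top the kinetic energy is zero, so (5/6)Mv₀² = Mgh.
Thus h = (1+k)v₀²/(2g) = 1.667 × 8.97² / (2 × 9.81) ≈ 6.83 m.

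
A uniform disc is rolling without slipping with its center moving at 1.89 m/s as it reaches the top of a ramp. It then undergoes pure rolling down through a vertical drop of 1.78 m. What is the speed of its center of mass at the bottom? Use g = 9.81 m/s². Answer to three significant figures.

v ≈ 5.18 m/s

For this body I = (1/2)MR², i.e. k = I/(MR²) = 0.5.
The rolling condition ω = v/R makes the rotational term ½I(v/R)² = ½kMv², so KE_total = ½(1+k)Mv² = (3/4)Mv².
Energy conservation: (3/4)Mv₀² + Mgh = (3/4)Mv², so v² = v₀² + 2gh/(1+k).
v = √(1.89² + 2×9.81×1.78/1.5) = √26.85 ≈ 5.18 m/s.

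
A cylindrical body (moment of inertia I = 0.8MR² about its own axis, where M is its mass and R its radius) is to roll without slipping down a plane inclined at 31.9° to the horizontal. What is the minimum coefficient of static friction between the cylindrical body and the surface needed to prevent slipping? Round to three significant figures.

With I = 0.8MR², the ratio k = I/(MR²) is 0.8.
Translational: Mg sinθ − f = Ma. Rotational about the CM: fR = Iα = kMRa, so f = kMa.
These give a = g sinθ/(1+k) and the required friction f = kMg sinθ/(1+k).
With N = Mg cosθ, the no-slip condition f ≤ μN gives μ_min = f/N = k tanθ/(1+k).
μ_min = 0.8 × tan31.9° / 1.8 ≈ 0.277.

μ_min ≈ 0.277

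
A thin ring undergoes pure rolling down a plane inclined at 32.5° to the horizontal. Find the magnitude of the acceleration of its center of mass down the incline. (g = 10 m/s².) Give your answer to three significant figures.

The moment of inertia is MR², giving k ≡ I/(MR²) = 1.
Along the incline Mg sinθ − f = Ma, and torque about the center fR = Iα = kMR²(a/R) gives f = kMa.
Eliminating f: Mg sinθ = (1+k)Ma, so a = g sinθ/(1+k) = 10 × sin32.5° / 2 ≈ 2.69 m/s².

a ≈ 2.69 m/s²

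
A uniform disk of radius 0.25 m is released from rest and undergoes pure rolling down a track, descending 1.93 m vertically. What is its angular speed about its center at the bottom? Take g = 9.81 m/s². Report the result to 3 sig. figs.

Here I = (1/2)MR², so the shape factor k = I/(MR²) = 0.5.
Since it rolls without slipping, ω = v/R and KE = ½Mv² + ½Iω² = ½(1+k)Mv² = (3/4)Mv².
Energy conservation Mgh = ½(1+k)Mv² gives v = √(2gh/(1+k)) = √(2 × 9.81 × 1.93 / 1.5) = 5.024 m/s.
Then ω = v/R = 5.024 / 0.25 ≈ 20.1 rad/s.

ω ≈ 20.1 rad/s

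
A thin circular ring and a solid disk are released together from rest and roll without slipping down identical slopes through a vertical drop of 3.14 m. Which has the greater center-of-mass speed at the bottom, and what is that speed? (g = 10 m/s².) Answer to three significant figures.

the solid disk, at v ≈ 6.47 m/s

For rolling without slipping, Mgh = ½(1+k)Mv² where k = I/(MR²), so v = √(2gh/(1+k)).
Thin circular ring: k = 1, giving v = √(2×10×3.14/2) = 5.604 m/s.
Solid disk: k = 0.5, giving v = √(2×10×3.14/1.5) = 6.47 m/s.
The smaller k wins: the solid disk, at ≈ 6.47 m/s.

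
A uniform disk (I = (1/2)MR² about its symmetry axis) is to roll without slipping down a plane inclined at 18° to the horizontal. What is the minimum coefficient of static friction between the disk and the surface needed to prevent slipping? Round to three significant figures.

The moment of inertia is (1/2)MR², giving k ≡ I/(MR²) = 0.5.
Newton's second law down the slope: Mg sinθ − f = Ma. The torque equation fR = Iα (with α = a/R) gives f = kMa.
These give a = g sinθ/(1+k) and the required friction f = kMg sinθ/(1+k).
With N = Mg cosθ, the no-slip condition f ≤ μN gives μ_min = f/N = k tanθ/(1+k).
μ_min = 0.5 × tan18° / 1.5 ≈ 0.108.

μ_min ≈ 0.108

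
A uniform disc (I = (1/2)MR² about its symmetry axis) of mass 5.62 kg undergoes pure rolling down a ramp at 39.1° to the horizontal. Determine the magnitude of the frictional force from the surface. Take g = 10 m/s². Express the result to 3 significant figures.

With I = (1/2)MR², the ratio k = I/(MR²) is 0.5.
Translational: Mg sinθ − f = Ma. Rotational about the CM: fR = Iα = kMRa, so f = kMa.
Combining, a = g sinθ/(1+k) and f = kMa = kMg sinθ/(1+k).
f = 0.5 × 5.62 × 10 × sin39.1° / 1.5 ≈ 11.8 N.

f ≈ 11.8 N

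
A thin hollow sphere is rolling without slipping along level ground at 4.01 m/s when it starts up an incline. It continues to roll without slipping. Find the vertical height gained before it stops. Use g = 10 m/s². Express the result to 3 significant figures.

h ≈ 1.34 m

For this body I = (2/3)MR², i.e. k = I/(MR²) = 2/3.
Since it rolls without slipping, ω = v/R and KE = ½Mv² + ½Iω² = ½(1+k)Mv² = (5/6)Mv².
All of this converts to potential energy at the highest point: (5/6)Mv₀² = Mgh.
Thus h = (1+k)v₀²/(2g) = 1.667 × 4.01² / (2 × 10) ≈ 1.34 m.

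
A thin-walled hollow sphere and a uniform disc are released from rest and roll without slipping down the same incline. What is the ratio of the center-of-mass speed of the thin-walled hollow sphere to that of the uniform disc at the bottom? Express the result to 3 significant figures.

Each satisfies Mgh = ½(1+k)Mv² with k = I/(MR²), so v ∝ 1/√(1+k).
For the thin-walled hollow sphere k = 2/3; for the uniform disc k = 0.5.
v₁/v₂ = √((1+k₂)/(1+k₁)) = √(1.5/1.667) ≈ 0.949.

v_ratio ≈ 0.949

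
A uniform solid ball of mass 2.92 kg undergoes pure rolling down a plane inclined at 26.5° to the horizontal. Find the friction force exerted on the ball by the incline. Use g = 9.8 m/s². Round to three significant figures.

For this body I = (2/5)MR², i.e. k = I/(MR²) = 0.4.
Translational: Mg sinθ − f = Ma. Rotational about the CM: fR = Iα = kMRa, so f = kMa.
Combining, a = g sinθ/(1+k) and f = kMa = kMg sinθ/(1+k).
f = 0.4 × 2.92 × 9.8 × sin26.5° / 1.4 ≈ 3.65 N.

f ≈ 3.65 N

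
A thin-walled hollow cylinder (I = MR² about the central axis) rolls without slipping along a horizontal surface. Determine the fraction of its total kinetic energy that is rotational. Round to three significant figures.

fraction ≈ 0.500

With I = MR², the ratio k = I/(MR²) is 1.
With ω = v/R, KE_trans = ½Mv² and KE_rot = ½Iω² = ½kMv², so KE_total = ½(1+k)Mv².
The rotational fraction is therefore k/(1+k) = 1/2 ≈ 0.500.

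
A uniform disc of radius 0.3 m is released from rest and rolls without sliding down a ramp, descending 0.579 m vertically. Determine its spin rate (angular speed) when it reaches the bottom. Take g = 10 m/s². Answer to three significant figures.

ω ≈ 9.26 rad/s

The moment of inertia is (1/2)MR², giving k ≡ I/(MR²) = 0.5.
Pure rolling means v = ωR; then KE = ½Mv² + ½I(v/R)² = ½(1+k)Mv² = (3/4)Mv².
Energy conservation Mgh = ½(1+k)Mv² gives v = √(2gh/(1+k)) = √(2 × 10 × 0.579 / 1.5) = 2.778 m/s.
The angular speed follows from ω = v/R = 2.778/0.3 ≈ 9.26 rad/s.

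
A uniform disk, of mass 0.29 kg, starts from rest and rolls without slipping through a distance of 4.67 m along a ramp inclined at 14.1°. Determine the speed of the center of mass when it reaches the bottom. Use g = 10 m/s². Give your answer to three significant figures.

Here I = (1/2)MR², so the shape factor k = I/(MR²) = 0.5.
Pure rolling means v = ωR; then KE = ½Mv² + ½I(v/R)² = ½(1+k)Mv² = (3/4)Mv².
The vertical drop is h = L sinθ = 4.67 × sin14.1° = 1.138 m.
Setting Mgh = (3/4)Mv² gives v = √(2gh/(1+k)) = √(2·10·1.138/1.5) ≈ 3.89 m/s.

v ≈ 3.89 m/s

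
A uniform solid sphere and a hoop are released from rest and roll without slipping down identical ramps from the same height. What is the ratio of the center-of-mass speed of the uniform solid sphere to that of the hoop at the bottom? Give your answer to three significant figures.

v_ratio ≈ 1.20

Each satisfies Mgh = ½(1+k)Mv² with k = I/(MR²), so v ∝ 1/√(1+k).
For the uniform solid sphere k = 0.4; for the hoop k = 1.
v₁/v₂ = √((1+k₂)/(1+k₁)) = √(2/1.4) ≈ 1.20.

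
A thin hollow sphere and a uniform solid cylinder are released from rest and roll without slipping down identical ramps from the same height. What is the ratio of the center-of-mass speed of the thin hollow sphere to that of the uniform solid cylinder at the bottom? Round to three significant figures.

Each satisfies Mgh = ½(1+k)Mv² with k = I/(MR²), so v ∝ 1/√(1+k).
For the thin hollow sphere k = 2/3; for the uniform solid cylinder k = 0.5.
v₁/v₂ = √((1+k₂)/(1+k₁)) = √(1.5/1.667) ≈ 0.949.

v_ratio ≈ 0.949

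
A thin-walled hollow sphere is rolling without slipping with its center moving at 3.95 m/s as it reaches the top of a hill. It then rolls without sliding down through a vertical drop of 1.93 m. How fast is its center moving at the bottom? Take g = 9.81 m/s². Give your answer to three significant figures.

v ≈ 6.19 m/s

The moment of inertia is (2/3)MR², giving k ≡ I/(MR²) = 2/3.
Since it rolls without slipping, ω = v/R and KE = ½Mv² + ½Iω² = ½(1+k)Mv² = (5/6)Mv².
Conserving energy between top and bottom: (5/6)Mv² = (5/6)Mv₀² + Mgh, hence v² = v₀² + 2gh/(1+k).
v = √(3.95² + 2×9.81×1.93/1.667) = √38.32 ≈ 6.19 m/s.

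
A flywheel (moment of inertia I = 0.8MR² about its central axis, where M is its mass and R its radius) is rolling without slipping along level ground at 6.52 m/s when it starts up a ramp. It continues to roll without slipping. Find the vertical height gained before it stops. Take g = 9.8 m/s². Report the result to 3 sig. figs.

For this body I = 0.8MR², i.e. k = I/(MR²) = 0.8.
Since it rolls without slipping, ω = v/R and KE = ½Mv² + ½Iω² = ½(1+k)Mv² = (9/10)Mv².
At the top the kinetic energy is zero, so (9/10)Mv₀² = Mgh.
Thus h = (1+k)v₀²/(2g) = 1.8 × 6.52² / (2 × 9.8) ≈ 3.90 m.

h ≈ 3.90 m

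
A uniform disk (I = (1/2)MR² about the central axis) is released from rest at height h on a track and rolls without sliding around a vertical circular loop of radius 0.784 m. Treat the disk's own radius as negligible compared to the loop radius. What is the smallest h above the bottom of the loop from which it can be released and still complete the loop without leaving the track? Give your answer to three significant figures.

For this body I = (1/2)MR², i.e. k = I/(MR²) = 0.5.
At the top, contact is just lost when gravity alone supplies the centripetal force: Mg = Mv_top²/r, i.e. v_top² = gr.
With ω = v/R, the kinetic energy at speed v is ½(1+k)Mv² = (3/4)Mv².
Energy conservation from release (height h) to the top (height 2r): Mgh = Mg(2r) + (3/4)M·gr.
Thus h_min = 2r + (1+k)r/2 = r(2 + 1.5/2) = 0.784 × 2.75 ≈ 2.16 m.

h_min ≈ 2.16 m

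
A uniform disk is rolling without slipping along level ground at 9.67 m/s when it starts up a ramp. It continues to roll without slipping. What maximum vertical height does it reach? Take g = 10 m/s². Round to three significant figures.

h ≈ 7.01 m

Here I = (1/2)MR², so the shape factor k = I/(MR²) = 0.5.
Rolling without slipping gives ω = v/R, so the total kinetic energy is ½Mv² + ½Iω² = ½(1+k)Mv² = (3/4)Mv².
All of this converts to potential energy at the highest point: (3/4)Mv₀² = Mgh.
Thus h = (1+k)v₀²/(2g) = 1.5 × 9.67² / (2 × 10) ≈ 7.01 m.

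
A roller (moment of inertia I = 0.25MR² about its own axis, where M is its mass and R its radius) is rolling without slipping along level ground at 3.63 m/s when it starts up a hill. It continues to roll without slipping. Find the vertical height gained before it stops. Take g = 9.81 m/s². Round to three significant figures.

Here I = 0.25MR², so the shape factor k = I/(MR²) = 0.25.
Since it rolls without slipping, ω = v/R and KE = ½Mv² + ½Iω² = ½(1+k)Mv² = (5/8)Mv².
At the top the kinetic energy is zero, so (5/8)Mv₀² = Mgh.
Thus h = (1+k)v₀²/(2g) = 1.25 × 3.63² / (2 × 9.81) ≈ 0.840 m.

h ≈ 0.840 m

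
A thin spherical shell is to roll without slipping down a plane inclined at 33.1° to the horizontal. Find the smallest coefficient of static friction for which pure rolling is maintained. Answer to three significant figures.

μ_min ≈ 0.261

With I = (2/3)MR², the ratio k = I/(MR²) is 2/3.
Translational: Mg sinθ − f = Ma. Rotational about the CM: fR = Iα = kMRa, so f = kMa.
These give a = g sinθ/(1+k) and the required friction f = kMg sinθ/(1+k).
The normal force is N = Mg cosθ, so μ_min = f/N = k tanθ/(1+k).
μ_min = (2/3) × tan33.1° / 1.667 ≈ 0.261.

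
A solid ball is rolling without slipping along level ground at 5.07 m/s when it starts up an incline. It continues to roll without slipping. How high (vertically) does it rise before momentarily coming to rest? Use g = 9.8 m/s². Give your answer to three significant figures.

Here I = (2/5)MR², so the shape factor k = I/(MR²) = 0.4.
Since it rolls without slipping, ω = v/R and KE = ½Mv² + ½Iω² = ½(1+k)Mv² = (7/10)Mv².
All of this converts to potential energy at the highest point: (7/10)Mv₀² = Mgh.
Thus h = (1+k)v₀²/(2g) = 1.4 × 5.07² / (2 × 9.8) ≈ 1.84 m.

h ≈ 1.84 m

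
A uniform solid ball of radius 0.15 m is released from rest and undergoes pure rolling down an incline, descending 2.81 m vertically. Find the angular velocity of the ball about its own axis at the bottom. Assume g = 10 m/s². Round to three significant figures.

ω ≈ 42.2 rad/s

For this body I = (2/5)MR², i.e. k = I/(MR²) = 0.4.
Since it rolls without slipping, ω = v/R and KE = ½Mv² + ½Iω² = ½(1+k)Mv² = (7/10)Mv².
Energy conservation Mgh = ½(1+k)Mv² gives v = √(2gh/(1+k)) = √(2 × 10 × 2.81 / 1.4) = 6.336 m/s.
The angular speed follows from ω = v/R = 6.336/0.15 ≈ 42.2 rad/s.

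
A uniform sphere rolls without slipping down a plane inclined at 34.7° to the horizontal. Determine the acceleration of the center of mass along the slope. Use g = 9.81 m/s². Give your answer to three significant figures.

With I = (2/5)MR², the ratio k = I/(MR²) is 0.4.
Translational: Mg sinθ − f = Ma. Rotational about the CM: fR = Iα = kMRa, so f = kMa.
Eliminating f: Mg sinθ = (1+k)Ma, so a = g sinθ/(1+k) = 9.81 × sin34.7° / 1.4 ≈ 3.99 m/s².

a ≈ 3.99 m/s²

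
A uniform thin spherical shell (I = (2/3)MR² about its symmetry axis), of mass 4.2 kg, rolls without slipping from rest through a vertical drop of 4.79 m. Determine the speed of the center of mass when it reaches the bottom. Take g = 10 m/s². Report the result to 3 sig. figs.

v ≈ 7.58 m/s

With I = (2/3)MR², the ratio k = I/(MR²) is 2/3.
The rolling condition ω = v/R makes the rotational term ½I(v/R)² = ½kMv², so KE_total = ½(1+k)Mv² = (5/6)Mv².
Setting Mgh = (5/6)Mv² gives v = √(2gh/(1+k)) = √(2·10·4.79/1.667) ≈ 7.58 m/s.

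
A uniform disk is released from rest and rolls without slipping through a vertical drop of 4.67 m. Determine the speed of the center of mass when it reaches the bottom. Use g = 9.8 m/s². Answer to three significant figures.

For this body I = (1/2)MR², i.e. k = I/(MR²) = 0.5.
Pure rolling means v = ωR; then KE = ½Mv² + ½I(v/R)² = ½(1+k)Mv² = (3/4)Mv².
Setting Mgh = (3/4)Mv² gives v = √(2gh/(1+k)) = √(2·9.8·4.67/1.5) ≈ 7.81 m/s.

v ≈ 7.81 m/s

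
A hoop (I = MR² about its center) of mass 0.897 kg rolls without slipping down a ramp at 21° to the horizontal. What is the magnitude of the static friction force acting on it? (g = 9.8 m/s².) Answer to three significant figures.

With I = MR², the ratio k = I/(MR²) is 1.
Translational: Mg sinθ − f = Ma. Rotational about the CM: fR = Iα = kMRa, so f = kMa.
Combining, a = g sinθ/(1+k) and f = kMa = kMg sinθ/(1+k).
f = 1 × 0.897 × 9.8 × sin21° / 2 ≈ 1.58 N.

f ≈ 1.58 N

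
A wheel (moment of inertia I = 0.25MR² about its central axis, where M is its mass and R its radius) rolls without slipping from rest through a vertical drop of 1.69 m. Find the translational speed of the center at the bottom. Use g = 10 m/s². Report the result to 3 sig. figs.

For this body I = 0.25MR², i.e. k = I/(MR²) = 0.25.
Since it rolls without slipping, ω = v/R and KE = ½Mv² + ½Iω² = ½(1+k)Mv² = (5/8)Mv².
Energy conservation: Mgh = (5/8)Mv², so v = √(2gh/(1+k)) = √(2 × 10 × 1.69 / 1.25) ≈ 5.20 m/s.

v ≈ 5.20 m/s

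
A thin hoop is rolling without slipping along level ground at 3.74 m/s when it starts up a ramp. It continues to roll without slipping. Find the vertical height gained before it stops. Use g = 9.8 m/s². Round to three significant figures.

For this body I = MR², i.e. k = I/(MR²) = 1.
Pure rolling means v = ωR; then KE = ½Mv² + ½I(v/R)² = ½(1+k)Mv² = Mv².
At the top the kinetic energy is zero, so Mv₀² = Mgh.
Thus h = (1+k)v₀²/(2g) = 2 × 3.74² / (2 × 9.8) ≈ 1.43 m.

h ≈ 1.43 m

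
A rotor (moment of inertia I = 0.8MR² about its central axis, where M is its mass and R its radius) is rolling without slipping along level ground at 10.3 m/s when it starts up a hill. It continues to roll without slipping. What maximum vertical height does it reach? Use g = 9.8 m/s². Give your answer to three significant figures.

h ≈ 9.74 m

Here I = 0.8MR², so the shape factor k = I/(MR²) = 0.8.
Pure rolling means v = ωR; then KE = ½Mv² + ½I(v/R)² = ½(1+k)Mv² = (9/10)Mv².
At the top the kinetic energy is zero, so (9/10)Mv₀² = Mgh.
Thus h = (1+k)v₀²/(2g) = 1.8 × 10.3² / (2 × 9.8) ≈ 9.74 m.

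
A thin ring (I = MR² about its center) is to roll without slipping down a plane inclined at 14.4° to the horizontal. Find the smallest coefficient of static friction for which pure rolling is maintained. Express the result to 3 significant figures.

μ_min ≈ 0.128

For this body I = MR², i.e. k = I/(MR²) = 1.
Along the incline Mg sinθ − f = Ma, and torque about the center fR = Iα = kMR²(a/R) gives f = kMa.
These give a = g sinθ/(1+k) and the required friction f = kMg sinθ/(1+k).
The normal force is N = Mg cosθ, so μ_min = f/N = k tanθ/(1+k).
μ_min = 1 × tan14.4° / 2 ≈ 0.128.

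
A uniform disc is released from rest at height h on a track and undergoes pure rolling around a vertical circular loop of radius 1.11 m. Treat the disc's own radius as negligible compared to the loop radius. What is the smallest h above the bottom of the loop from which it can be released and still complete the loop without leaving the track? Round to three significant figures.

h_min ≈ 3.05 m

The moment of inertia is (1/2)MR², giving k ≡ I/(MR²) = 0.5.
At the top of the loop, the minimum-contact condition is Mg = Mv_top²/r, so v_top² = gr.
With ω = v/R, the kinetic energy at speed v is ½(1+k)Mv² = (3/4)Mv².
Energy conservation from release (height h) to the top (height 2r): Mgh = Mg(2r) + (3/4)M·gr.
Thus h_min = 2r + (1+k)r/2 = r(2 + 1.5/2) = 1.11 × 2.75 ≈ 3.05 m.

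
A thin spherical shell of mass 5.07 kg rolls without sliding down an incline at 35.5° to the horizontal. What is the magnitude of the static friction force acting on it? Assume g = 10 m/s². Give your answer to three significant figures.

f ≈ 11.8 N

The moment of inertia is (2/3)MR², giving k ≡ I/(MR²) = 2/3.
Along the incline Mg sinθ − f = Ma, and torque about the center fR = Iα = kMR²(a/R) gives f = kMa.
Combining, a = g sinθ/(1+k) and f = kMa = kMg sinθ/(1+k).
f = (2/3) × 5.07 × 10 × sin35.5° / 1.667 ≈ 11.8 N.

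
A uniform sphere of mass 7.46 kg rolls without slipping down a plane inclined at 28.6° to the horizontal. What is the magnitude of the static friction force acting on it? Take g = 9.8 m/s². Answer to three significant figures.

For this body I = (2/5)MR², i.e. k = I/(MR²) = 0.4.
Along the incline Mg sinθ − f = Ma, and torque about the center fR = Iα = kMR²(a/R) gives f = kMa.
Combining, a = g sinθ/(1+k) and f = kMa = kMg sinθ/(1+k).
f = 0.4 × 7.46 × 9.8 × sin28.6° / 1.4 ≈ 10.0 N.

f ≈ 10.0 N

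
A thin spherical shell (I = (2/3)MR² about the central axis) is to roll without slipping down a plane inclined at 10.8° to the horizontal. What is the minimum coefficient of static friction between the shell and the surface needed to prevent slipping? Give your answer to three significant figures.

μ_min ≈ 0.0763

The moment of inertia is (2/3)MR², giving k ≡ I/(MR²) = 2/3.
Translational: Mg sinθ − f = Ma. Rotational about the CM: fR = Iα = kMRa, so f = kMa.
These give a = g sinθ/(1+k) and the required friction f = kMg sinθ/(1+k).
With N = Mg cosθ, the no-slip condition f ≤ μN gives μ_min = f/N = k tanθ/(1+k).
μ_min = (2/3) × tan10.8° / 1.667 ≈ 0.0763.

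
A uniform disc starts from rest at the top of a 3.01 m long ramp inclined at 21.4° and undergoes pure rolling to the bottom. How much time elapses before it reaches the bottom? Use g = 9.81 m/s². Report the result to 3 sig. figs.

Here I = (1/2)MR², so the shape factor k = I/(MR²) = 0.5.
Newton's second law down the slope: Mg sinθ − f = Ma. The torque equation fR = Iα (with α = a/R) gives f = kMa.
Hence a = g sinθ/(1+k) = 9.81×sin21.4°/1.5 = 2.386 m/s².
Starting from rest, L = ½at², so t = √(2L/a) = √(2×3.01/2.386) ≈ 1.59 s.

t ≈ 1.59 s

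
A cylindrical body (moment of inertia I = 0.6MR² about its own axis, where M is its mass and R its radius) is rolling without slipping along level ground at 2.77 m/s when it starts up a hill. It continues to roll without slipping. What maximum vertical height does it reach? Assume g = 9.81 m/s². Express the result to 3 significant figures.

h ≈ 0.626 m

For this body I = 0.6MR², i.e. k = I/(MR²) = 0.6.
The rolling condition ω = v/R makes the rotational term ½I(v/R)² = ½kMv², so KE_total = ½(1+k)Mv² = (4/5)Mv².
All of this converts to potential energy at the highest point: (4/5)Mv₀² = Mgh.
Thus h = (1+k)v₀²/(2g) = 1.6 × 2.77² / (2 × 9.81) ≈ 0.626 m.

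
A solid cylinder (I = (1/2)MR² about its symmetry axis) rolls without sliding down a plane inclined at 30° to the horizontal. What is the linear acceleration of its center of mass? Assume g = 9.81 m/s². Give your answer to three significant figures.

The moment of inertia is (1/2)MR², giving k ≡ I/(MR²) = 0.5.
Translational: Mg sinθ − f = Ma. Rotational about the CM: fR = Iα = kMRa, so f = kMa.
Eliminating f: Mg sinθ = (1+k)Ma, so a = g sinθ/(1+k) = 9.81 × sin30° / 1.5 ≈ 3.27 m/s².

a ≈ 3.27 m/s²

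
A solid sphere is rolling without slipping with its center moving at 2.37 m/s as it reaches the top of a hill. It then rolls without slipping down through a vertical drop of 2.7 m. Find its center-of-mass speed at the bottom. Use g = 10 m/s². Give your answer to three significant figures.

Here I = (2/5)MR², so the shape factor k = I/(MR²) = 0.4.
Rolling without slipping gives ω = v/R, so the total kinetic energy is ½Mv² + ½Iω² = ½(1+k)Mv² = (7/10)Mv².
Conserving energy between top and bottom: (7/10)Mv² = (7/10)Mv₀² + Mgh, hence v² = v₀² + 2gh/(1+k).
v = √(2.37² + 2×10×2.7/1.4) = √44.19 ≈ 6.65 m/s.

v ≈ 6.65 m/s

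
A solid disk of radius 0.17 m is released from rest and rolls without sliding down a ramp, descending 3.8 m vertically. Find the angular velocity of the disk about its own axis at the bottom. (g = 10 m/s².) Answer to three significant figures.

The moment of inertia is (1/2)MR², giving k ≡ I/(MR²) = 0.5.
The rolling condition ω = v/R makes the rotational term ½I(v/R)² = ½kMv², so KE_total = ½(1+k)Mv² = (3/4)Mv².
Energy conservation Mgh = ½(1+k)Mv² gives v = √(2gh/(1+k)) = √(2 × 10 × 3.8 / 1.5) = 7.118 m/s.
The angular speed follows from ω = v/R = 7.118/0.17 ≈ 41.9 rad/s.

ω ≈ 41.9 rad/s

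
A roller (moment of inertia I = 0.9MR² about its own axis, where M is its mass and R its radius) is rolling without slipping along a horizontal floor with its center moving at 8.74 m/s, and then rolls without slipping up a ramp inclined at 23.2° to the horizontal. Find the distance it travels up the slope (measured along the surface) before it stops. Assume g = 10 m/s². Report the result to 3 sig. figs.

For this body I = 0.9MR², i.e. k = I/(MR²) = 0.9.
Rolling without slipping gives ω = v/R, so the total kinetic energy is ½Mv² + ½Iω² = ½(1+k)Mv² = (19/20)Mv².
Setting this equal to Mgh gives the vertical rise h = (1+k)v₀²/(2g) = 1.9×8.74²/(2×10) = 7.257 m.
The distance along the slope is d = h/sinθ = 7.257/sin23.2° ≈ 18.4 m.

d ≈ 18.4 m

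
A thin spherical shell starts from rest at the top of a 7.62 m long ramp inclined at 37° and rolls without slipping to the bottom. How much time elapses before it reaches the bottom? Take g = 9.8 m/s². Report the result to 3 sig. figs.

Here I = (2/3)MR², so the shape factor k = I/(MR²) = 2/3.
Translational: Mg sinθ − f = Ma. Rotational about the CM: fR = Iα = kMRa, so f = kMa.
Hence a = g sinθ/(1+k) = 9.8×sin37°/1.667 = 3.539 m/s².
With constant a from rest, t = √(2L/a) = √(2·7.62/3.539) ≈ 2.08 s.

t ≈ 2.08 s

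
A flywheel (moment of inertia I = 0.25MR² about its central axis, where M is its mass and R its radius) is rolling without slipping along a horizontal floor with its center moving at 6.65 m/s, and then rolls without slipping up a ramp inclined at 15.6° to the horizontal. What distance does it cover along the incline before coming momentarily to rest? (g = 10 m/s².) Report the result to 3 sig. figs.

d ≈ 10.3 m

Here I = 0.25MR², so the shape factor k = I/(MR²) = 0.25.
Pure rolling means v = ωR; then KE = ½Mv² + ½I(v/R)² = ½(1+k)Mv² = (5/8)Mv².
Setting this equal to Mgh gives the vertical rise h = (1+k)v₀²/(2g) = 1.25×6.65²/(2×10) = 2.764 m.
The distance along the slope is d = h/sinθ = 2.764/sin15.6° ≈ 10.3 m.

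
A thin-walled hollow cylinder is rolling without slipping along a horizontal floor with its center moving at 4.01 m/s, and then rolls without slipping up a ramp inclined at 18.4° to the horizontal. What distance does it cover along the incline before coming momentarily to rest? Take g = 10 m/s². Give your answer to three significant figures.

Here I = MR², so the shape factor k = I/(MR²) = 1.
Since it rolls without slipping, ω = v/R and KE = ½Mv² + ½Iω² = ½(1+k)Mv² = Mv².
Setting this equal to Mgh gives the vertical rise h = (1+k)v₀²/(2g) = 2×4.01²/(2×10) = 1.608 m.
The distance along the slope is d = h/sinθ = 1.608/sin18.4° ≈ 5.09 m.

d ≈ 5.09 m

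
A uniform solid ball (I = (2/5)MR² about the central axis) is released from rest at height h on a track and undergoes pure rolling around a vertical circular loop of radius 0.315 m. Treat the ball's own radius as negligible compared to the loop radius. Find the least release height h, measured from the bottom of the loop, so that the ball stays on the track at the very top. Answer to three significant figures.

Here I = (2/5)MR², so the shape factor k = I/(MR²) = 0.4.
At the top, contact is just lost when gravity alone supplies the centripetal force: Mg = Mv_top²/r, i.e. v_top² = gr.
With ω = v/R, the kinetic energy at speed v is ½(1+k)Mv² = (7/10)Mv².
Energy conservation from release (height h) to the top (height 2r): Mgh = Mg(2r) + (7/10)M·gr.
Thus h_min = 2r + (1+k)r/2 = r(2 + 1.4/2) = 0.315 × 2.7 ≈ 0.851 m.

h_min ≈ 0.851 m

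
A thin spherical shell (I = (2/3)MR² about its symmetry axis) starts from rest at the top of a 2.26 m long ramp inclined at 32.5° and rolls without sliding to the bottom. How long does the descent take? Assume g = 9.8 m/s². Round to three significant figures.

With I = (2/3)MR², the ratio k = I/(MR²) is 2/3.
Translational: Mg sinθ − f = Ma. Rotational about the CM: fR = Iα = kMRa, so f = kMa.
Hence a = g sinθ/(1+k) = 9.8×sin32.5°/1.667 = 3.159 m/s².
Starting from rest, L = ½at², so t = √(2L/a) = √(2×2.26/3.159) ≈ 1.20 s.

t ≈ 1.20 s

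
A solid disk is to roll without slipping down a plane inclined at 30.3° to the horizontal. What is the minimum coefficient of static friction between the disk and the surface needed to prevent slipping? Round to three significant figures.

μ_min ≈ 0.195

The moment of inertia is (1/2)MR², giving k ≡ I/(MR²) = 0.5.
Newton's second law down the slope: Mg sinθ − f = Ma. The torque equation fR = Iα (with α = a/R) gives f = kMa.
These give a = g sinθ/(1+k) and the required friction f = kMg sinθ/(1+k).
The normal force is N = Mg cosθ, so μ_min = f/N = k tanθ/(1+k).
μ_min = 0.5 × tan30.3° / 1.5 ≈ 0.195.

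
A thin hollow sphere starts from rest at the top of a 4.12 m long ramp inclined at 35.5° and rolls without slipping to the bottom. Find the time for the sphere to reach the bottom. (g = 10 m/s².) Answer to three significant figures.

For this body I = (2/3)MR², i.e. k = I/(MR²) = 2/3.
Translational: Mg sinθ − f = Ma. Rotational about the CM: fR = Iα = kMRa, so f = kMa.
Hence a = g sinθ/(1+k) = 10×sin35.5°/1.667 = 3.484 m/s².
Starting from rest, L = ½at², so t = √(2L/a) = √(2×4.12/3.484) ≈ 1.54 s.

t ≈ 1.54 s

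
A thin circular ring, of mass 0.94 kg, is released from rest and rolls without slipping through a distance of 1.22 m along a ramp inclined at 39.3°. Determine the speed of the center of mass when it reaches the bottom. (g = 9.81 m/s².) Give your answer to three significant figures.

For this body I = MR², i.e. k = I/(MR²) = 1.
Rolling without slipping gives ω = v/R, so the total kinetic energy is ½Mv² + ½Iω² = ½(1+k)Mv² = Mv².
The vertical drop is h = L sinθ = 1.22 × sin39.3° = 0.7727 m.
Energy conservation: Mgh = Mv², so v = √(2gh/(1+k)) = √(2 × 9.81 × 0.7727 / 2) ≈ 2.75 m/s.

v ≈ 2.75 m/s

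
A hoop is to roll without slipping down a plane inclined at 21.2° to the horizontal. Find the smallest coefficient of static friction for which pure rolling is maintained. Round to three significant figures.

Here I = MR², so the shape factor k = I/(MR²) = 1.
Along the incline Mg sinθ − f = Ma, and torque about the center fR = Iα = kMR²(a/R) gives f = kMa.
These give a = g sinθ/(1+k) and the required friction f = kMg sinθ/(1+k).
The normal force is N = Mg cosθ, so μ_min = f/N = k tanθ/(1+k).
μ_min = 1 × tan21.2° / 2 ≈ 0.194.

μ_min ≈ 0.194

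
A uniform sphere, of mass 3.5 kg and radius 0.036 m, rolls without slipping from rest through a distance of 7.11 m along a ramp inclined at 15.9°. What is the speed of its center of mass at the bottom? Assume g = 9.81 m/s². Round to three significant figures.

v ≈ 5.22 m/s

Here I = (2/5)MR², so the shape factor k = I/(MR²) = 0.4.
Since it rolls without slipping, ω = v/R and KE = ½Mv² + ½Iω² = ½(1+k)Mv² = (7/10)Mv².
The vertical drop is h = L sinθ = 7.11 × sin15.9° = 1.948 m.
Setting Mgh = (7/10)Mv² gives v = √(2gh/(1+k)) = √(2·9.81·1.948/1.4) ≈ 5.22 m/s.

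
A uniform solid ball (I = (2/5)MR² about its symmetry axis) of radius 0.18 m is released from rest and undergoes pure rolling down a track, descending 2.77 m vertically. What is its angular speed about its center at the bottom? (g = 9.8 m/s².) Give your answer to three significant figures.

For this body I = (2/5)MR², i.e. k = I/(MR²) = 0.4.
Pure rolling means v = ωR; then KE = ½Mv² + ½I(v/R)² = ½(1+k)Mv² = (7/10)Mv².
Energy conservation Mgh = ½(1+k)Mv² gives v = √(2gh/(1+k)) = √(2 × 9.8 × 2.77 / 1.4) = 6.227 m/s.
The angular speed follows from ω = v/R = 6.227/0.18 ≈ 34.6 rad/s.

ω ≈ 34.6 rad/s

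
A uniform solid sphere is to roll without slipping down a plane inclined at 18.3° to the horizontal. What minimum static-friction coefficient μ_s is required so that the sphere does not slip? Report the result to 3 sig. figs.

With I = (2/5)MR², the ratio k = I/(MR²) is 0.4.
Newton's second law down the slope: Mg sinθ − f = Ma. The torque equation fR = Iα (with α = a/R) gives f = kMa.
These give a = g sinθ/(1+k) and the required friction f = kMg sinθ/(1+k).
With N = Mg cosθ, the no-slip condition f ≤ μN gives μ_min = f/N = k tanθ/(1+k).
μ_min = 0.4 × tan18.3° / 1.4 ≈ 0.0945.

μ_min ≈ 0.0945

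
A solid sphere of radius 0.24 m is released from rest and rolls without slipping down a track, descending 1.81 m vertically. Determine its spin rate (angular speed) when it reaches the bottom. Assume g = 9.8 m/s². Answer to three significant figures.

ω ≈ 21.0 rad/s

With I = (2/5)MR², the ratio k = I/(MR²) is 0.4.
Since it rolls without slipping, ω = v/R and KE = ½Mv² + ½Iω² = ½(1+k)Mv² = (7/10)Mv².
Energy conservation Mgh = ½(1+k)Mv² gives v = √(2gh/(1+k)) = √(2 × 9.8 × 1.81 / 1.4) = 5.034 m/s.
Then ω = v/R = 5.034 / 0.24 ≈ 21.0 rad/s.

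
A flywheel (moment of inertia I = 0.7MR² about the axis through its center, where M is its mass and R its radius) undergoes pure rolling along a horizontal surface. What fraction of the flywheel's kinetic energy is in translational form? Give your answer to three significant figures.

fraction ≈ 0.588

With I = 0.7MR², the ratio k = I/(MR²) is 0.7.
With ω = v/R, KE_trans = ½Mv² and KE_rot = ½Iω² = ½kMv², so KE_total = ½(1+k)Mv².
The translational fraction is therefore 1/(1+k) = 1/1.7 ≈ 0.588.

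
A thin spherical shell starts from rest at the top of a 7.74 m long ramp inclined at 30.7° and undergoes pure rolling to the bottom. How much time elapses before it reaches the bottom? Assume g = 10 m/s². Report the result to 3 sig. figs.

t ≈ 2.25 s

With I = (2/3)MR², the ratio k = I/(MR²) is 2/3.
Translational: Mg sinθ − f = Ma. Rotational about the CM: fR = Iα = kMRa, so f = kMa.
Hence a = g sinθ/(1+k) = 10×sin30.7°/1.667 = 3.063 m/s².
Starting from rest, L = ½at², so t = √(2L/a) = √(2×7.74/3.063) ≈ 2.25 s.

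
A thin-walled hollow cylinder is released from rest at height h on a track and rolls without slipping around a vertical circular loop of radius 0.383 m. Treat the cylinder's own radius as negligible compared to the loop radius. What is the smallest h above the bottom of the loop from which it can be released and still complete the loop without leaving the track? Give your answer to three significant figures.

h_min ≈ 1.15 m

Here I = MR², so the shape factor k = I/(MR²) = 1.
At the top, contact is just lost when gravity alone supplies the centripetal force: Mg = Mv_top²/r, i.e. v_top² = gr.
With ω = v/R, the kinetic energy at speed v is ½(1+k)Mv² = Mv².
Energy conservation from release (height h) to the top (height 2r): Mgh = Mg(2r) + M·gr.
Thus h_min = 2r + (1+k)r/2 = r(2 + 2/2) = 0.383 × 3 ≈ 1.15 m.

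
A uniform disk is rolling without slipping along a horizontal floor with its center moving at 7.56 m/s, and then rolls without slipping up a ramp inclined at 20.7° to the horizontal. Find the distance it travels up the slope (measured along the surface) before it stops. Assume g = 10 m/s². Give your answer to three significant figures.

d ≈ 12.1 m

With I = (1/2)MR², the ratio k = I/(MR²) is 0.5.
Since it rolls without slipping, ω = v/R and KE = ½Mv² + ½Iω² = ½(1+k)Mv² = (3/4)Mv².
Setting this equal to Mgh gives the vertical rise h = (1+k)v₀²/(2g) = 1.5×7.56²/(2×10) = 4.287 m.
The distance along the slope is d = h/sinθ = 4.287/sin20.7° ≈ 12.1 m.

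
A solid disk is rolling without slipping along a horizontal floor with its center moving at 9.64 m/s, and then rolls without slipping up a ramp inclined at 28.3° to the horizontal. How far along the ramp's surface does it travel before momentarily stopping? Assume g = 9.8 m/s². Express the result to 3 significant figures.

d ≈ 15.0 m

For this body I = (1/2)MR², i.e. k = I/(MR²) = 0.5.
Rolling without slipping gives ω = v/R, so the total kinetic energy is ½Mv² + ½Iω² = ½(1+k)Mv² = (3/4)Mv².
Setting this equal to Mgh gives the vertical rise h = (1+k)v₀²/(2g) = 1.5×9.64²/(2×9.8) = 7.112 m.
Along the incline, d = h/sinθ = 7.112/sin28.3° ≈ 15.0 m.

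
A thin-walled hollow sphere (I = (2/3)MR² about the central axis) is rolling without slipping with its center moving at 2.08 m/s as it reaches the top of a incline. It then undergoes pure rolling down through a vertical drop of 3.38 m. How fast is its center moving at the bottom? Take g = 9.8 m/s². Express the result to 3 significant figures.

With I = (2/3)MR², the ratio k = I/(MR²) is 2/3.
Rolling without slipping gives ω = v/R, so the total kinetic energy is ½Mv² + ½Iω² = ½(1+k)Mv² = (5/6)Mv².
Energy conservation: (5/6)Mv₀² + Mgh = (5/6)Mv², so v² = v₀² + 2gh/(1+k).
v = √(2.08² + 2×9.8×3.38/1.667) = √44.08 ≈ 6.64 m/s.

v ≈ 6.64 m/s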